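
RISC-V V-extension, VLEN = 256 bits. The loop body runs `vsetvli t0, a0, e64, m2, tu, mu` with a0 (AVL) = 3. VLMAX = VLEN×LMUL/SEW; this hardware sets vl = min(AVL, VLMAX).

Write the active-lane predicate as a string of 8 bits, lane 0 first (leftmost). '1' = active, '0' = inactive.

predicate = 11100000

VLMAX = (256 × 2) / 64 = 8 lanes
vl = min(AVL, VLMAX) = min(3, 8) = 3
bits (lane 0 leftmost): 11100000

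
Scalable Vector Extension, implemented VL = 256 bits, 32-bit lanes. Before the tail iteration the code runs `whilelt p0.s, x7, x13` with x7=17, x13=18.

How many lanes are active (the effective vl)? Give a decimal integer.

vl = 1

256-bit reg / 32-bit elem → 8 lanes
p0[j] = (17+j < 18); true for j=0..0 → 1 lanes set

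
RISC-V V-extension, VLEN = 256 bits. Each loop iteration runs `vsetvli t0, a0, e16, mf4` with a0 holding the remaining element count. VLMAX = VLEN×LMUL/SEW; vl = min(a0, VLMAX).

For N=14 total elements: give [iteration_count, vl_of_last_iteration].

[iterations, last_vl] = [4, 2]

VLMAX = (256 × 1/4) / 16 = 4 lanes
14 elements at 4/iter → 4 passes, remainder 2 on the last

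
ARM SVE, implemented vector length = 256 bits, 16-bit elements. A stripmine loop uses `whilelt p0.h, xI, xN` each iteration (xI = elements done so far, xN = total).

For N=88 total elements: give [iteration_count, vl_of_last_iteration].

register lanes = 256/16 = 16
N=88: ⌈88/16⌉ = 6 iters; last vl = 88 − 5×16 = 8

[iterations, last_vl] = [6, 8]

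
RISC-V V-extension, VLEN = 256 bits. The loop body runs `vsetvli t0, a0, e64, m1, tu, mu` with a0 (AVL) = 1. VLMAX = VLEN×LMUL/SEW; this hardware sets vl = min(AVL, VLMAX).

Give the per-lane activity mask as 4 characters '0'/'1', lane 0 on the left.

lanes per group: 256·1/64 = 4
AVL=1 ≤ VLMAX=4, so vl = 1
bits (lane 0 leftmost): 1000

predicate = 1000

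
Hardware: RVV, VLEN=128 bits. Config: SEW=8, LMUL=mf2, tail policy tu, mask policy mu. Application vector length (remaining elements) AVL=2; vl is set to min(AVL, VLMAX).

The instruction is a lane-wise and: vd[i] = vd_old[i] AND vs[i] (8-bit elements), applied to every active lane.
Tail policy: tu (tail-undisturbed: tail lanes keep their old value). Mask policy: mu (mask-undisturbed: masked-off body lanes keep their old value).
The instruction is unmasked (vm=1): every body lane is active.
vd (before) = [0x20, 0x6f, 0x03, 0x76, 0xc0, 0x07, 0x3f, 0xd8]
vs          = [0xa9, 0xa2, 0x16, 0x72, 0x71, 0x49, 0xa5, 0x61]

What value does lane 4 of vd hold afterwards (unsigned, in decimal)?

vd[4] = 192

VLMAX = VLEN×LMUL/SEW = 128×1/2/8 = 8
AVL=2 ≤ VLMAX=8, so vl = 2
  i=0: and(0x20,0xa9) → 32
  i=1: and(0x6f,0xa2) → 34
  i=2: tail/keep → 3
  i=3: tail/keep → 118
  i=4: tail/keep → 192
  i=5: tail/keep → 7
  i=6: tail/keep → 63
  i=7: tail/keep → 216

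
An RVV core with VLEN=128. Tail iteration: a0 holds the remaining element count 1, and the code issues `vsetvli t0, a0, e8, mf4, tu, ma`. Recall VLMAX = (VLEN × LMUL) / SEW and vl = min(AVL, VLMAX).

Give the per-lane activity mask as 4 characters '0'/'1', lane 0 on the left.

predicate = 1000

lanes per group: 128·1/4/8 = 4
vl = min(AVL, VLMAX) = min(1, 4) = 1
bits (lane 0 leftmost): 1000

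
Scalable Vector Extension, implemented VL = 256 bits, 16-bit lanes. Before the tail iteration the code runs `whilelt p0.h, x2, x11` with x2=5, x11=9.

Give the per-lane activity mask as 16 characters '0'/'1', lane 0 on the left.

256-bit reg / 16-bit elem → 16 lanes
p0[j] = (5+j < 9); true for j=0..3 → 4 lanes set
bits (lane 0 leftmost): 1111000000000000

predicate = 1111000000000000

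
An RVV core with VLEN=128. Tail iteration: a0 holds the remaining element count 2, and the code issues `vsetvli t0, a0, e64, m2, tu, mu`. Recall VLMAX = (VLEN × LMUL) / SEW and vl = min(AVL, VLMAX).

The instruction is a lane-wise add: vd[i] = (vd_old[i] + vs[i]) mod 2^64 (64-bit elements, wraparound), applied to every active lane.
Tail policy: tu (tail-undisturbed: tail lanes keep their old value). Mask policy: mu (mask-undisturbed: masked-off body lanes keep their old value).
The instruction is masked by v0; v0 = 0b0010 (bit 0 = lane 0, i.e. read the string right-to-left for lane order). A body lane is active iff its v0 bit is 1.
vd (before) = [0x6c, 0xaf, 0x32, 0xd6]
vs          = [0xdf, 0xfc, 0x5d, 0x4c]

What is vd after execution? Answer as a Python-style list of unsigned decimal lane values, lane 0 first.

VLMAX = (128 × 2) / 64 = 4 lanes
vl ← min(2, 4) = 2
  i=0: mask-off/keep → 108
  i=1: add(0xaf,0xfc) → 427
  i=2: tail/keep → 50
  i=3: tail/keep → 214

vd = [108, 427, 50, 214]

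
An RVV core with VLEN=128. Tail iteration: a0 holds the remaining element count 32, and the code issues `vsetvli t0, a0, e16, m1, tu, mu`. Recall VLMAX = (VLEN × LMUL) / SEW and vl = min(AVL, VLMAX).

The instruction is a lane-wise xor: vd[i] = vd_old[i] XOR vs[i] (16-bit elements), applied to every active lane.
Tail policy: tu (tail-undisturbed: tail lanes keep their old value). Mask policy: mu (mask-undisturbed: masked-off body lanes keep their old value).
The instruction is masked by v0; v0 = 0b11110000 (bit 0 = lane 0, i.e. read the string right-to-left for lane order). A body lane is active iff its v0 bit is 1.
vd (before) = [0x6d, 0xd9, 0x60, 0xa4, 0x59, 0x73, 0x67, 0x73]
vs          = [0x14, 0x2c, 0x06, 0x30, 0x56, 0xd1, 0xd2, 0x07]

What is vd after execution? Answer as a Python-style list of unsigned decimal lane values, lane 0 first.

VLMAX = VLEN×LMUL/SEW = 128×1/16 = 8
AVL=32 > VLMAX=8, so vl = 8
[0] mask-off/keep = 0x6d
[1] mask-off/keep = 0xd9
[2] mask-off/keep = 0x60
[3] mask-off/keep = 0xa4
[4] xor(0x59,0x56) = 0x0f
[5] xor(0x73,0xd1) = 0xa2
[6] xor(0x67,0xd2) = 0xb5
[7] xor(0x73,0x07) = 0x74

vd = [109, 217, 96, 164, 15, 162, 181, 116]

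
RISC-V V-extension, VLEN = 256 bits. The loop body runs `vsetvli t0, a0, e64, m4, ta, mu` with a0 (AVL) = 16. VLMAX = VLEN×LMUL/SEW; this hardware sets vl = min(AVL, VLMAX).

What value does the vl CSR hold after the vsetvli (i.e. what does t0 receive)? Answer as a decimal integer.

lanes per group: 256·4/64 = 16
AVL=16 ≤ VLMAX=16, so vl = 16

vl = 16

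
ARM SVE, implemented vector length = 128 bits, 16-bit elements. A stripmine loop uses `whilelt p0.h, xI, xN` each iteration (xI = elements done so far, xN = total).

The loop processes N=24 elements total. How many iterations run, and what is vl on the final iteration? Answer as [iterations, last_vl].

[iterations, last_vl] = [3, 8]

register lanes = 128/16 = 8
iterations = ceil(24/8) = 3; final-pass vl = 8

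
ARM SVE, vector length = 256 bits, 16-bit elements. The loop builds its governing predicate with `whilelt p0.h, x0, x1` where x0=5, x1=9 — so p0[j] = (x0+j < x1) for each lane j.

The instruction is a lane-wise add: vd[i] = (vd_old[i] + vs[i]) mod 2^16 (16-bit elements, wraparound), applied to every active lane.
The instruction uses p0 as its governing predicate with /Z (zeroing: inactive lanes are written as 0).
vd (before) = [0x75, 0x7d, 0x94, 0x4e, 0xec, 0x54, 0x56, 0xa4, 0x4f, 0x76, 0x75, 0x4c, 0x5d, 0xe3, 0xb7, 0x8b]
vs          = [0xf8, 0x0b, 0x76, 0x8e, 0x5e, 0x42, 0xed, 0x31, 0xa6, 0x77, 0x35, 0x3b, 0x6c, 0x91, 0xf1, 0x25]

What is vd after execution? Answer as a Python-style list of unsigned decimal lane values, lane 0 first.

lane count: 256 div 16 = 16
active while 5+j < 9, i.e. j ∈ [0,4) capped at 16 ⇒ 4
  i=0: add(0x75,0xf8) → 365
  i=1: add(0x7d,0x0b) → 136
  i=2: add(0x94,0x76) → 266
  i=3: add(0x4e,0x8e) → 220
  i=4: tail/zero → 0
  i=5: tail/zero → 0
  i=6: tail/zero → 0
  i=7: tail/zero → 0
  i=8: tail/zero → 0
  i=9: tail/zero → 0
  i=10: tail/zero → 0
  i=11: tail/zero → 0
  i=12: tail/zero → 0
  i=13: tail/zero → 0
  i=14: tail/zero → 0
  i=15: tail/zero → 0

vd = [365, 136, 266, 220, 0, 0, 0, 0, 0, 0, 0, 0, 0, 0, 0, 0]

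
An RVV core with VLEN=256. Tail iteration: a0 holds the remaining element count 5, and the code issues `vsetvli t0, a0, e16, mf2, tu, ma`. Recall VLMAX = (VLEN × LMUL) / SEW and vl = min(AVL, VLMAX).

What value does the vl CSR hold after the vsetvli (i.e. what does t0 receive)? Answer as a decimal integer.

vl = 5

lanes per group: 256·1/2/16 = 8
vl = min(AVL, VLMAX) = min(5, 8) = 5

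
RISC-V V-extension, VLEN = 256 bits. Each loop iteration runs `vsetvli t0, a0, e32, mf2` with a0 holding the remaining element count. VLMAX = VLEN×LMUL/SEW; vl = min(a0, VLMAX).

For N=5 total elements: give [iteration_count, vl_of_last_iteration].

VLMAX = (256 × 1/2) / 32 = 4 lanes
iterations = ceil(5/4) = 2; final-pass vl = 1

[iterations, last_vl] = [2, 1]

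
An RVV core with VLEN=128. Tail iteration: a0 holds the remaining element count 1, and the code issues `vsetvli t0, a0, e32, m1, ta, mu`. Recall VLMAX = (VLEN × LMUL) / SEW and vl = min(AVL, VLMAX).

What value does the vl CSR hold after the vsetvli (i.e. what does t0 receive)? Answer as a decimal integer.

VLMAX = VLEN×LMUL/SEW = 128×1/32 = 4
vl = min(AVL, VLMAX) = min(1, 4) = 1

vl = 1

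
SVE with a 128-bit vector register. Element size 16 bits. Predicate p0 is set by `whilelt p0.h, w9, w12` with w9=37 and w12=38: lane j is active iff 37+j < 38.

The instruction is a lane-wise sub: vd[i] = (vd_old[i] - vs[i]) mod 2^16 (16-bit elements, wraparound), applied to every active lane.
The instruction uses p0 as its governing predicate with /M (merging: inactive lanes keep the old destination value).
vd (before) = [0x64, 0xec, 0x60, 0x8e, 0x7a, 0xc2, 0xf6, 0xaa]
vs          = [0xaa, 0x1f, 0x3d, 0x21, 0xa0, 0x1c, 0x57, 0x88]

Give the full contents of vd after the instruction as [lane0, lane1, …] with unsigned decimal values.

register lanes = 128/16 = 8
p0[j] = (37+j < 38); true for j=0..0 → 1 lanes set
vd[0] sub(0x64,0xaa) -> 0xffba
vd[1] tail/keep -> 0xec
vd[2] tail/keep -> 0x60
vd[3] tail/keep -> 0x8e
vd[4] tail/keep -> 0x7a
vd[5] tail/keep -> 0xc2
vd[6] tail/keep -> 0xf6
vd[7] tail/keep -> 0xaa

vd = [65466, 236, 96, 142, 122, 194, 246, 170]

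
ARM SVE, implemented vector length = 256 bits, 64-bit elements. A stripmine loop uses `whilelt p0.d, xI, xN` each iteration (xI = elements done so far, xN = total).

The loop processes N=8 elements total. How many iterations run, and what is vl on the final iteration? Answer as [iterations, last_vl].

lane count: 256 div 64 = 4
iterations = ceil(8/4) = 2; final-pass vl = 4

[iterations, last_vl] = [2, 4]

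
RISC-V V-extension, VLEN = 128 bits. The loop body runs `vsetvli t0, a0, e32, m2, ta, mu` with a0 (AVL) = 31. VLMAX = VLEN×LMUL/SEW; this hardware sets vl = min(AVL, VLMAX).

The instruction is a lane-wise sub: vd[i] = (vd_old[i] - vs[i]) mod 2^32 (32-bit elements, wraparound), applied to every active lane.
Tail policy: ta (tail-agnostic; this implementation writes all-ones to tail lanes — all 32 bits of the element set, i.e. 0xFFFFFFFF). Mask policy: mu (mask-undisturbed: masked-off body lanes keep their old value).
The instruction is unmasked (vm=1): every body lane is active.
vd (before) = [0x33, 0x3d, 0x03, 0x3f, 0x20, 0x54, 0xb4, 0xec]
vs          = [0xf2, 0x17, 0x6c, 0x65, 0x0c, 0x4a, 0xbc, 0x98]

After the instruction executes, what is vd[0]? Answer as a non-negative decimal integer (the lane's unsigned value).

vd[0] = 4294967105

lanes per group: 128·2/32 = 8
vl ← min(31, 8) = 8
  i=0: sub(0x33,0xf2) → 4294967105
  i=1: sub(0x3d,0x17) → 38
  i=2: sub(0x03,0x6c) → 4294967191
  i=3: sub(0x3f,0x65) → 4294967258
  i=4: sub(0x20,0x0c) → 20
  i=5: sub(0x54,0x4a) → 10
  i=6: sub(0xb4,0xbc) → 4294967288
  i=7: sub(0xec,0x98) → 84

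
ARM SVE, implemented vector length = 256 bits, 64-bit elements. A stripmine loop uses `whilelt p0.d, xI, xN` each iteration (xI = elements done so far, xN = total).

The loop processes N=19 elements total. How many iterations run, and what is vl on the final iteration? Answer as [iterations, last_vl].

register lanes = 256/64 = 4
19 elements at 4/iter → 5 passes, remainder 3 on the last

[iterations, last_vl] = [5, 3]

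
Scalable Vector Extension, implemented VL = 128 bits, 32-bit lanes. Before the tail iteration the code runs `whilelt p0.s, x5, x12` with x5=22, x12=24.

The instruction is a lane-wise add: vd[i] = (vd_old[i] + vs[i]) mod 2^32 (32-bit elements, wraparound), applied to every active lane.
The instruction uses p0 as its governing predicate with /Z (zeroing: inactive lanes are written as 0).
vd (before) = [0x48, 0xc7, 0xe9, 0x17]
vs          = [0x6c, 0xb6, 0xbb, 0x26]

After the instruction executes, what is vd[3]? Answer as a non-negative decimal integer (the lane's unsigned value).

vd[3] = 0

128-bit reg / 32-bit elem → 4 lanes
active while 22+j < 24, i.e. j ∈ [0,2) capped at 4 ⇒ 2
[0] add(0x48,0x6c) = 0xb4
[1] add(0xc7,0xb6) = 0x17d
[2] tail/zero = 0x00
[3] tail/zero = 0x00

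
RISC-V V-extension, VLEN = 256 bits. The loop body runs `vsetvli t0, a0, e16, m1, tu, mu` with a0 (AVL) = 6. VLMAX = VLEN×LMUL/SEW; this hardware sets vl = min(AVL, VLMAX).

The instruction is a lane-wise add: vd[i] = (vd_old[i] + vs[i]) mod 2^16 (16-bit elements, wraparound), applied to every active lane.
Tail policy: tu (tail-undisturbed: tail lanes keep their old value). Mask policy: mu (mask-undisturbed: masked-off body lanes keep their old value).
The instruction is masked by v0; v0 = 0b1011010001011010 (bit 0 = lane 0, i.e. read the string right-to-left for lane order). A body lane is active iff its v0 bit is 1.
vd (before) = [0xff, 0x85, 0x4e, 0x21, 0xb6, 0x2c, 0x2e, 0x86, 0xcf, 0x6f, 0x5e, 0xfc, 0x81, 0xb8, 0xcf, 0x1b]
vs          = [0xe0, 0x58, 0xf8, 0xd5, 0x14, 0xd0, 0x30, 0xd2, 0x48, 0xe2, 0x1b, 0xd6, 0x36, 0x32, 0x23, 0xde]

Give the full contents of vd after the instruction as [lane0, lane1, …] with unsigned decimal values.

lanes per group: 256·1/16 = 16
vl = min(AVL, VLMAX) = min(6, 16) = 6
lane  0: mask-off/keep ⇒ 0xff
lane  1: add(0x85,0x58) ⇒ 0xdd
lane  2: mask-off/keep ⇒ 0x4e
lane  3: add(0x21,0xd5) ⇒ 0xf6
lane  4: add(0xb6,0x14) ⇒ 0xca
lane  5: mask-off/keep ⇒ 0x2c
lane  6: tail/keep ⇒ 0x2e
lane  7: tail/keep ⇒ 0x86
lane  8: tail/keep ⇒ 0xcf
lane  9: tail/keep ⇒ 0x6f
lane 10: tail/keep ⇒ 0x5e
lane 11: tail/keep ⇒ 0xfc
lane 12: tail/keep ⇒ 0x81
lane 13: tail/keep ⇒ 0xb8
lane 14: tail/keep ⇒ 0xcf
lane 15: tail/keep ⇒ 0x1b

vd = [255, 221, 78, 246, 202, 44, 46, 134, 207, 111, 94, 252, 129, 184, 207, 27]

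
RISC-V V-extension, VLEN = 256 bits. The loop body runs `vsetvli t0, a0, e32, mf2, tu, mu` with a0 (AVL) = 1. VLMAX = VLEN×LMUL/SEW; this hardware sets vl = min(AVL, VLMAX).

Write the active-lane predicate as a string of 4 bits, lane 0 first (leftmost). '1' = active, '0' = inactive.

VLMAX = VLEN×LMUL/SEW = 256×1/2/32 = 4
vl = min(AVL, VLMAX) = min(1, 4) = 1
bits (lane 0 leftmost): 1000

predicate = 1000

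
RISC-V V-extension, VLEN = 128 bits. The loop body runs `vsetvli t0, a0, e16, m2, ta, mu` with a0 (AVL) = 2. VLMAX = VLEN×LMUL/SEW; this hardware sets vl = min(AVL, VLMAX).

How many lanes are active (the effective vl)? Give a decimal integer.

VLMAX = (128 × 2) / 16 = 16 lanes
vl = min(AVL, VLMAX) = min(2, 16) = 2

vl = 2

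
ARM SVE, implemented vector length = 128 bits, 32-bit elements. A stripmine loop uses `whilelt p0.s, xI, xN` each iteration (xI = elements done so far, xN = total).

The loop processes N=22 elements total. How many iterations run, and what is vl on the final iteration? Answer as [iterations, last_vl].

128-bit reg / 32-bit elem → 4 lanes
iterations = ceil(22/4) = 6; final-pass vl = 2

[iterations, last_vl] = [6, 2]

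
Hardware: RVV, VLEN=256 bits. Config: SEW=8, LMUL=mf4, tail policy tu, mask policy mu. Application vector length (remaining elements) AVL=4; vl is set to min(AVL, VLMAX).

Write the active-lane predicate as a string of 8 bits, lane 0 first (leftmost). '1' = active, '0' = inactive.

VLMAX = (256 × 1/4) / 8 = 8 lanes
vl ← min(4, 8) = 4
bits (lane 0 leftmost): 11110000

predicate = 11110000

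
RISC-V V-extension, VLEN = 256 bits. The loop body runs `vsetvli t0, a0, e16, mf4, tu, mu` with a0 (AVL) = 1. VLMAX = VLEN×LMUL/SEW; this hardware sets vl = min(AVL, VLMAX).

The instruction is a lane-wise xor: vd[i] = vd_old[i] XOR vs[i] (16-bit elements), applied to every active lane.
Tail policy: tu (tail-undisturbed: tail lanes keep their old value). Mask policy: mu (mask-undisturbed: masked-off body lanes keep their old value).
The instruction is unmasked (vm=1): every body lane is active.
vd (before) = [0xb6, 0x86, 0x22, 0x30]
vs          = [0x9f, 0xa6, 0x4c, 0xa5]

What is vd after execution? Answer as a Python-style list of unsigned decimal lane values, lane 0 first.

VLMAX = VLEN×LMUL/SEW = 256×1/4/16 = 4
vl ← min(1, 4) = 1
vd[0] xor(0xb6,0x9f) -> 0x29
vd[1] tail/keep -> 0x86
vd[2] tail/keep -> 0x22
vd[3] tail/keep -> 0x30

vd = [41, 134, 34, 48]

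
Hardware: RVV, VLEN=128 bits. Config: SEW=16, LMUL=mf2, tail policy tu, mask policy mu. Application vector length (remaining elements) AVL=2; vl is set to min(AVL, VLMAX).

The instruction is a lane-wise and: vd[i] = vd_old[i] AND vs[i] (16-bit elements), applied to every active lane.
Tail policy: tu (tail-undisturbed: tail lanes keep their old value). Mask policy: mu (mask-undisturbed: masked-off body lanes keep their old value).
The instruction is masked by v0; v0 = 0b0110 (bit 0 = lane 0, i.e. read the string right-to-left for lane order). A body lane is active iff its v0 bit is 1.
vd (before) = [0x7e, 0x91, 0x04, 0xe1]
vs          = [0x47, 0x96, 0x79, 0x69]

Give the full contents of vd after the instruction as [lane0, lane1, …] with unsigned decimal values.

vd = [126, 144, 4, 225]

VLMAX = VLEN×LMUL/SEW = 128×1/2/16 = 4
vl = min(AVL, VLMAX) = min(2, 4) = 2
[0] mask-off/keep = 0x7e
[1] and(0x91,0x96) = 0x90
[2] tail/keep = 0x04
[3] tail/keep = 0xe1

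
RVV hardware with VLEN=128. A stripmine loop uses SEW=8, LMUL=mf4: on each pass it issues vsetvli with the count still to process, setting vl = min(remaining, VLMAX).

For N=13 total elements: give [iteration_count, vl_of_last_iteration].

[iterations, last_vl] = [4, 1]

VLMAX = VLEN×LMUL/SEW = 128×1/4/8 = 4
13 elements at 4/iter → 4 passes, remainder 1 on the last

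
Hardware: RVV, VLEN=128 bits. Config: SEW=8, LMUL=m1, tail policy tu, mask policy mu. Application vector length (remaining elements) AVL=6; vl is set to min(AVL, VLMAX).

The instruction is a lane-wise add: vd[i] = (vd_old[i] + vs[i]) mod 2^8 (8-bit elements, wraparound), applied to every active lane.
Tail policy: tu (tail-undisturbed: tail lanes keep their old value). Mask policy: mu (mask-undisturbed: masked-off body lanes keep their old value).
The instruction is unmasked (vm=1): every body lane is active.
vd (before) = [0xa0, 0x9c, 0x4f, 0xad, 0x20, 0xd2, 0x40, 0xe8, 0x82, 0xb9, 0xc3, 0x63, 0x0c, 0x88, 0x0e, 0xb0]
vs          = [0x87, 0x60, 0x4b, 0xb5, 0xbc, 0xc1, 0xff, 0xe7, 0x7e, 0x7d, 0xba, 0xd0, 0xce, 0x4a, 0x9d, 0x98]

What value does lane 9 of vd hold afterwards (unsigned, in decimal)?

vd[9] = 185

VLMAX = VLEN×LMUL/SEW = 128×1/8 = 16
vl ← min(6, 16) = 6
  i=0: add(0xa0,0x87) → 39
  i=1: add(0x9c,0x60) → 252
  i=2: add(0x4f,0x4b) → 154
  i=3: add(0xad,0xb5) → 98
  i=4: add(0x20,0xbc) → 220
  i=5: add(0xd2,0xc1) → 147
  i=6: tail/keep → 64
  i=7: tail/keep → 232
  i=8: tail/keep → 130
  i=9: tail/keep → 185
  i=10: tail/keep → 195
  i=11: tail/keep → 99
  i=12: tail/keep → 12
  i=13: tail/keep → 136
  i=14: tail/keep → 14
  i=15: tail/keep → 176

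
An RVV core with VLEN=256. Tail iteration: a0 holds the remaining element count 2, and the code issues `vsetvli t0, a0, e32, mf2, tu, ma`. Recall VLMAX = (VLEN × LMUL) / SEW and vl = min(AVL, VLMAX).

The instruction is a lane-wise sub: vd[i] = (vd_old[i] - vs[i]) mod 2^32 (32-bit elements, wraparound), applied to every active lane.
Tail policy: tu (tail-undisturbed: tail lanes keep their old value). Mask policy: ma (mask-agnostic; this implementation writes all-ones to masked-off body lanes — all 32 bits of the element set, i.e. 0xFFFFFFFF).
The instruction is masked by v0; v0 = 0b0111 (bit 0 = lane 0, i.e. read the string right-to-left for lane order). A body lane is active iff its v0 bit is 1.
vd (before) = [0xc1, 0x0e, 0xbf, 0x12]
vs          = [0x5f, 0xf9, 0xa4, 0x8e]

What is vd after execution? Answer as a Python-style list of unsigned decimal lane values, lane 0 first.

vd = [98, 4294967061, 191, 18]

lanes per group: 256·1/2/32 = 4
AVL=2 ≤ VLMAX=4, so vl = 2
  i=0: sub(0xc1,0x5f) → 98
  i=1: sub(0x0e,0xf9) → 4294967061
  i=2: tail/keep → 191
  i=3: tail/keep → 18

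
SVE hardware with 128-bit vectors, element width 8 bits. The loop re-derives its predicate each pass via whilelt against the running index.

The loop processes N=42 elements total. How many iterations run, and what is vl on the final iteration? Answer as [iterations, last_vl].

register lanes = 128/8 = 16
42 elements at 16/iter → 3 passes, remainder 10 on the last

[iterations, last_vl] = [3, 10]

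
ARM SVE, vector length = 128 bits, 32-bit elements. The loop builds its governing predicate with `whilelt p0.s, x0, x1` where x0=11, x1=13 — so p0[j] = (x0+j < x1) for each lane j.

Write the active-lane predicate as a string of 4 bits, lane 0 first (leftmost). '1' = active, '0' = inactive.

predicate = 1100

128-bit reg / 32-bit elem → 4 lanes
active while 11+j < 13, i.e. j ∈ [0,2) capped at 4 ⇒ 2
bits (lane 0 leftmost): 1100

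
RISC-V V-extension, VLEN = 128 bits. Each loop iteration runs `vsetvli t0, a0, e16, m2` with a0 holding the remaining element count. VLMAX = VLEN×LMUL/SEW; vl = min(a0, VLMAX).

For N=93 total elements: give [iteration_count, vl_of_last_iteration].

lanes per group: 128·2/16 = 16
93 elements at 16/iter → 6 passes, remainder 13 on the last

[iterations, last_vl] = [6, 13]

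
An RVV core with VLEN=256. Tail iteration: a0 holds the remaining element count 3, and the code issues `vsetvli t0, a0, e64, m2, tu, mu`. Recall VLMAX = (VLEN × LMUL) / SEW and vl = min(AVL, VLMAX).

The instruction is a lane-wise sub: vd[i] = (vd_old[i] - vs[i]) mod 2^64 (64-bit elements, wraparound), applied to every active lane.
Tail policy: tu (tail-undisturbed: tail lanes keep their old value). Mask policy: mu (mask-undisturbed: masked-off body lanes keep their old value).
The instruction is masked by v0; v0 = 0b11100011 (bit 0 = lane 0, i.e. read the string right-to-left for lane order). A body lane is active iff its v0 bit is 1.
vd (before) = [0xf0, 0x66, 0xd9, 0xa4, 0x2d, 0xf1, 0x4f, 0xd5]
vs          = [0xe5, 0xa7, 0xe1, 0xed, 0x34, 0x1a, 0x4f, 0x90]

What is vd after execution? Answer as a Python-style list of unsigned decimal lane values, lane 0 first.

VLMAX = (256 × 2) / 64 = 8 lanes
vl ← min(3, 8) = 3
[0] sub(0xf0,0xe5) = 0x0b
[1] sub(0x66,0xa7) = 0xffffffffffffffbf
[2] mask-off/keep = 0xd9
[3] tail/keep = 0xa4
[4] tail/keep = 0x2d
[5] tail/keep = 0xf1
[6] tail/keep = 0x4f
[7] tail/keep = 0xd5

vd = [11, 18446744073709551551, 217, 164, 45, 241, 79, 213]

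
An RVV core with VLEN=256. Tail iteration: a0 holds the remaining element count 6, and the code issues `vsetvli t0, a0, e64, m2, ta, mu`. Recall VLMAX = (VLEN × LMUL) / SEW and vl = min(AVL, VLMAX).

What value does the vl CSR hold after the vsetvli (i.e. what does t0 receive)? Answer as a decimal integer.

VLMAX = VLEN×LMUL/SEW = 256×2/64 = 8
vl ← min(6, 8) = 6

vl = 6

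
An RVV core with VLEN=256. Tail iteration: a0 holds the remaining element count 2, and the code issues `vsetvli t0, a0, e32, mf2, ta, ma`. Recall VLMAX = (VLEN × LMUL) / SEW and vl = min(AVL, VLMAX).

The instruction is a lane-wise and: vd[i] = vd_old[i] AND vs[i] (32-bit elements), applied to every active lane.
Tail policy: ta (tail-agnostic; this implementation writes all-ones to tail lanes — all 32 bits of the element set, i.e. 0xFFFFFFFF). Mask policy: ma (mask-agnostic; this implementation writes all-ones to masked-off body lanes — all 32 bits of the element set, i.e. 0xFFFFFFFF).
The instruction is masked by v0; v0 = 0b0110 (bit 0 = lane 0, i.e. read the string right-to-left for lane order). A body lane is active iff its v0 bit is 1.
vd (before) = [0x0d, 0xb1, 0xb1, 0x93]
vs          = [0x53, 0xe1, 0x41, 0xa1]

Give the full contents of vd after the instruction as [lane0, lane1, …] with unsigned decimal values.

VLMAX = VLEN×LMUL/SEW = 256×1/2/32 = 4
AVL=2 ≤ VLMAX=4, so vl = 2
[0] mask-off/ones = 0xffffffff
[1] and(0xb1,0xe1) = 0xa1
[2] tail/ones = 0xffffffff
[3] tail/ones = 0xffffffff

vd = [4294967295, 161, 4294967295, 4294967295]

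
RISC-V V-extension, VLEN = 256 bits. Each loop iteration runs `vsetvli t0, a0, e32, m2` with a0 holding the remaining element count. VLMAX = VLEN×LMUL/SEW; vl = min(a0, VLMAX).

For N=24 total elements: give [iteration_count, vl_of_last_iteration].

[iterations, last_vl] = [2, 8]

VLMAX = VLEN×LMUL/SEW = 256×2/32 = 16
24 elements at 16/iter → 2 passes, remainder 8 on the last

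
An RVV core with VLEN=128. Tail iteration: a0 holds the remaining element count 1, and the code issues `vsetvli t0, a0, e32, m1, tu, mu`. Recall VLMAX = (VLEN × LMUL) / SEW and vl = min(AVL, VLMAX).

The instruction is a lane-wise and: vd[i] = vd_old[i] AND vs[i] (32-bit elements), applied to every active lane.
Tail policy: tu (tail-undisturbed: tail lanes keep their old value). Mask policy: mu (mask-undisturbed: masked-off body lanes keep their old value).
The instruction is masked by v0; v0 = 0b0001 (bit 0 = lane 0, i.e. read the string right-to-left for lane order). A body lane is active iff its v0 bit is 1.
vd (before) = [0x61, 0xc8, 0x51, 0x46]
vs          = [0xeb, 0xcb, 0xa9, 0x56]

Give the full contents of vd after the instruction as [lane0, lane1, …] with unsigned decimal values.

vd = [97, 200, 81, 70]

lanes per group: 128·1/32 = 4
vl = min(AVL, VLMAX) = min(1, 4) = 1
  i=0: and(0x61,0xeb) → 97
  i=1: tail/keep → 200
  i=2: tail/keep → 81
  i=3: tail/keep → 70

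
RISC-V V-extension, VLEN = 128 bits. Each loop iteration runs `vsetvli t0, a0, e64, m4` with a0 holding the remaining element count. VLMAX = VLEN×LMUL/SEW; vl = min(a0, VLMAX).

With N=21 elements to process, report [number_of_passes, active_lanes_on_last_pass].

[iterations, last_vl] = [3, 5]

VLMAX = VLEN×LMUL/SEW = 128×4/64 = 8
iterations = ceil(21/8) = 3; final-pass vl = 5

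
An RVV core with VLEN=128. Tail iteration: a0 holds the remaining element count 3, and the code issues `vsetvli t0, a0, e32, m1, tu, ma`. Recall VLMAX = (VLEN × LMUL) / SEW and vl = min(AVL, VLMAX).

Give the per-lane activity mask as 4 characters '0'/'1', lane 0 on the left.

lanes per group: 128·1/32 = 4
AVL=3 ≤ VLMAX=4, so vl = 3
bits (lane 0 leftmost): 1110

predicate = 1110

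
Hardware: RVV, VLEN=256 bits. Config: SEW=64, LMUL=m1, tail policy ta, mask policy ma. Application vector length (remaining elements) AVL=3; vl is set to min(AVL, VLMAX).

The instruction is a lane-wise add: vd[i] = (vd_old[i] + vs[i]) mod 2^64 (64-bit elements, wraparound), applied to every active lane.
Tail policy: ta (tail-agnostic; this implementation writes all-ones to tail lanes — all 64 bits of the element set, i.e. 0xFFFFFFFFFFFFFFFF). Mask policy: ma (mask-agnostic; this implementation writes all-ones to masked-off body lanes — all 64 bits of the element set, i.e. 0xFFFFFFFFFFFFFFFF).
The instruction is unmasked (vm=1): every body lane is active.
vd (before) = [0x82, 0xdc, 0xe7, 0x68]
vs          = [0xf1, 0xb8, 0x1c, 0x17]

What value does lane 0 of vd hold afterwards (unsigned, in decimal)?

lanes per group: 256·1/64 = 4
vl = min(AVL, VLMAX) = min(3, 4) = 3
[0] add(0x82,0xf1) = 0x173
[1] add(0xdc,0xb8) = 0x194
[2] add(0xe7,0x1c) = 0x103
[3] tail/ones = 0xffffffffffffffff

vd[0] = 371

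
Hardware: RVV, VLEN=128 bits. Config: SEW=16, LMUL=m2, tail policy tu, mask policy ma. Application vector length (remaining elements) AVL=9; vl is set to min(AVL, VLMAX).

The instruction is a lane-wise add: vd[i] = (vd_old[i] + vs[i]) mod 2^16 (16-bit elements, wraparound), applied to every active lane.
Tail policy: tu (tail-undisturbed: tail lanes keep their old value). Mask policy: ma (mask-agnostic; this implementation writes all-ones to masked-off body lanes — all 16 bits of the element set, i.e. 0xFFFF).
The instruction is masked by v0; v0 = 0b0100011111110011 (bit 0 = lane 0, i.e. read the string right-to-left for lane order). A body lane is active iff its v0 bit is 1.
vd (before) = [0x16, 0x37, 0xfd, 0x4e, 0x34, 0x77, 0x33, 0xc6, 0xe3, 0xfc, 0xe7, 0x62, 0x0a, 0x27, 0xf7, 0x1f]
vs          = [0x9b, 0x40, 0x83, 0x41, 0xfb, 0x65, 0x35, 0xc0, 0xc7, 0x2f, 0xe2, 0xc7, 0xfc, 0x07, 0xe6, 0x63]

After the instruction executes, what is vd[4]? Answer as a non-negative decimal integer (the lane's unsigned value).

VLMAX = VLEN×LMUL/SEW = 128×2/16 = 16
vl = min(AVL, VLMAX) = min(9, 16) = 9
  i=0: add(0x16,0x9b) → 177
  i=1: add(0x37,0x40) → 119
  i=2: mask-off/ones → 65535
  i=3: mask-off/ones → 65535
  i=4: add(0x34,0xfb) → 303
  i=5: add(0x77,0x65) → 220
  i=6: add(0x33,0x35) → 104
  i=7: add(0xc6,0xc0) → 390
  i=8: add(0xe3,0xc7) → 426
  i=9: tail/keep → 252
  i=10: tail/keep → 231
  i=11: tail/keep → 98
  i=12: tail/keep → 10
  i=13: tail/keep → 39
  i=14: tail/keep → 247
  i=15: tail/keep → 31

vd[4] = 303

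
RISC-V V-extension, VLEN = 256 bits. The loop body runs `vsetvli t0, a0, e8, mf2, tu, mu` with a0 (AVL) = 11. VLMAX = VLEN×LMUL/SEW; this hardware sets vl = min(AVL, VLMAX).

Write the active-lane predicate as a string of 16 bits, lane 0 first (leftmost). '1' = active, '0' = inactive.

lanes per group: 256·1/2/8 = 16
vl ← min(11, 16) = 11
bits (lane 0 leftmost): 1111111111100000

predicate = 1111111111100000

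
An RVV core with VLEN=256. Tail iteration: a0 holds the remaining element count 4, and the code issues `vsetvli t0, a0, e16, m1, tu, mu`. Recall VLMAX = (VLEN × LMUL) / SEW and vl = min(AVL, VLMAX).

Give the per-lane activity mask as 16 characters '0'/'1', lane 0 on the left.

VLMAX = (256 × 1) / 16 = 16 lanes
vl ← min(4, 16) = 4
bits (lane 0 leftmost): 1111000000000000

predicate = 1111000000000000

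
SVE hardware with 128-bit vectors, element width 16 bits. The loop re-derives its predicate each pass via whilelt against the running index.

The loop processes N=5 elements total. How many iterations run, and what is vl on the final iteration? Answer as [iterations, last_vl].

128-bit reg / 16-bit elem → 8 lanes
N=5: ⌈5/8⌉ = 1 iters; last vl = 5 − 0×8 = 5

[iterations, last_vl] = [1, 5]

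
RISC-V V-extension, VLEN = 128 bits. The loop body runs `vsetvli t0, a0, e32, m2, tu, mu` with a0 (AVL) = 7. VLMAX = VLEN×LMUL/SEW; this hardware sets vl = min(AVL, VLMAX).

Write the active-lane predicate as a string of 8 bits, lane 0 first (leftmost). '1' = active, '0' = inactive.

VLMAX = VLEN×LMUL/SEW = 128×2/32 = 8
AVL=7 ≤ VLMAX=8, so vl = 7
bits (lane 0 leftmost): 11111110

predicate = 11111110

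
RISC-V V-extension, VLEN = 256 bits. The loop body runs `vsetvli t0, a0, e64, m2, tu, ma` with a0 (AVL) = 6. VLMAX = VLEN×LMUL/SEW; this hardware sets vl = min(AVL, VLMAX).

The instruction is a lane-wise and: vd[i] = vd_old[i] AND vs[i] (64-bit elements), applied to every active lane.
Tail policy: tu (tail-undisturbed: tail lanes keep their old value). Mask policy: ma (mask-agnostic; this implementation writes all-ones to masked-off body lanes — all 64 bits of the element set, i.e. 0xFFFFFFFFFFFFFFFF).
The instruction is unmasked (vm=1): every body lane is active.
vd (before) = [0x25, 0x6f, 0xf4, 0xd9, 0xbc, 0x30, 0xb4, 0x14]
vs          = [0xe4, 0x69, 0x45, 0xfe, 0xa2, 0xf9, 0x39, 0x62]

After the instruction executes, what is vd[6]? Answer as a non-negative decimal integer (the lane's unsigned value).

VLMAX = VLEN×LMUL/SEW = 256×2/64 = 8
AVL=6 ≤ VLMAX=8, so vl = 6
  i=0: and(0x25,0xe4) → 36
  i=1: and(0x6f,0x69) → 105
  i=2: and(0xf4,0x45) → 68
  i=3: and(0xd9,0xfe) → 216
  i=4: and(0xbc,0xa2) → 160
  i=5: and(0x30,0xf9) → 48
  i=6: tail/keep → 180
  i=7: tail/keep → 20

vd[6] = 180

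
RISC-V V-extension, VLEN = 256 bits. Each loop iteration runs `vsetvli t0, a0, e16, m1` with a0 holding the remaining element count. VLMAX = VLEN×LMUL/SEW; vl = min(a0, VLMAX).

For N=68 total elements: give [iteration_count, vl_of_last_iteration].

lanes per group: 256·1/16 = 16
N=68: ⌈68/16⌉ = 5 iters; last vl = 68 − 4×16 = 4

[iterations, last_vl] = [5, 4]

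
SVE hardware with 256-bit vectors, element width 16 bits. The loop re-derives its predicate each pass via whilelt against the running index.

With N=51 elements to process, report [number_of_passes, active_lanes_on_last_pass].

lane count: 256 div 16 = 16
51 elements at 16/iter → 4 passes, remainder 3 on the last

[iterations, last_vl] = [4, 3]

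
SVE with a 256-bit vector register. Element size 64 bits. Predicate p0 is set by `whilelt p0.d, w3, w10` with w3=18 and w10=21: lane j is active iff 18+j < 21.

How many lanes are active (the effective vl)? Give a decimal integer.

256-bit reg / 64-bit elem → 4 lanes
whilelt: lane j active iff 18+j < 21 → j < 3 → 3 active

vl = 3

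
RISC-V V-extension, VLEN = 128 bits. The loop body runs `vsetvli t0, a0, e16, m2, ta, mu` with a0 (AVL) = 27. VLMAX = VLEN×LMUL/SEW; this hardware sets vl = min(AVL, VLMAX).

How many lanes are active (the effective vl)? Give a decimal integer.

vl = 16

lanes per group: 128·2/16 = 16
vl ← min(27, 16) = 16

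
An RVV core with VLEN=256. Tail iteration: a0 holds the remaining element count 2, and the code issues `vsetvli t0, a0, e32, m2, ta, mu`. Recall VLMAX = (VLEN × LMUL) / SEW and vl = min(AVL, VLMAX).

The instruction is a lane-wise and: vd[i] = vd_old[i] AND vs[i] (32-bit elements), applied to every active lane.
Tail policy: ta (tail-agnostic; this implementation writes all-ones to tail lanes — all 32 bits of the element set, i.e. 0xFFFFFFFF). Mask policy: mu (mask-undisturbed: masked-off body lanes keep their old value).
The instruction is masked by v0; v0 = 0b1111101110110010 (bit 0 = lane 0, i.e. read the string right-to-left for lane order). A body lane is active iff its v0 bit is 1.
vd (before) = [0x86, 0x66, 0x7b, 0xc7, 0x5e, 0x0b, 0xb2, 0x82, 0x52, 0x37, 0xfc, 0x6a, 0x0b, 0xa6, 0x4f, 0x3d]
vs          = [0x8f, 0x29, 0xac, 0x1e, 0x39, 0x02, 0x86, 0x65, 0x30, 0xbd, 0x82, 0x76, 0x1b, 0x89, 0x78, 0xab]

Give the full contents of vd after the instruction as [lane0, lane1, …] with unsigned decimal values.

vd = [134, 32, 4294967295, 4294967295, 4294967295, 4294967295, 4294967295, 4294967295, 4294967295, 4294967295, 4294967295, 4294967295, 4294967295, 4294967295, 4294967295, 4294967295]

lanes per group: 256·2/32 = 16
vl = min(AVL, VLMAX) = min(2, 16) = 2
lane  0: mask-off/keep ⇒ 0x86
lane  1: and(0x66,0x29) ⇒ 0x20
lane  2: tail/ones ⇒ 0xffffffff
lane  3: tail/ones ⇒ 0xffffffff
lane  4: tail/ones ⇒ 0xffffffff
lane  5: tail/ones ⇒ 0xffffffff
lane  6: tail/ones ⇒ 0xffffffff
lane  7: tail/ones ⇒ 0xffffffff
lane  8: tail/ones ⇒ 0xffffffff
lane  9: tail/ones ⇒ 0xffffffff
lane 10: tail/ones ⇒ 0xffffffff
lane 11: tail/ones ⇒ 0xffffffff
lane 12: tail/ones ⇒ 0xffffffff
lane 13: tail/ones ⇒ 0xffffffff
lane 14: tail/ones ⇒ 0xffffffff
lane 15: tail/ones ⇒ 0xffffffff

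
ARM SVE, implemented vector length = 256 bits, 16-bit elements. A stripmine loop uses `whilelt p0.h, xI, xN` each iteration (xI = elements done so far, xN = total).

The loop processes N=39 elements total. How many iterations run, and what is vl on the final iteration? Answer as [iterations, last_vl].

register lanes = 256/16 = 16
N=39: ⌈39/16⌉ = 3 iters; last vl = 39 − 2×16 = 7

[iterations, last_vl] = [3, 7]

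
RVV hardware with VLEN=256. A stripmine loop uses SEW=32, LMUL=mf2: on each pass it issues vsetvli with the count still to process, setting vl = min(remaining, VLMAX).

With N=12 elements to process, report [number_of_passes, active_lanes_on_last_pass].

VLMAX = VLEN×LMUL/SEW = 256×1/2/32 = 4
N=12: ⌈12/4⌉ = 3 iters; last vl = 12 − 2×4 = 4

[iterations, last_vl] = [3, 4]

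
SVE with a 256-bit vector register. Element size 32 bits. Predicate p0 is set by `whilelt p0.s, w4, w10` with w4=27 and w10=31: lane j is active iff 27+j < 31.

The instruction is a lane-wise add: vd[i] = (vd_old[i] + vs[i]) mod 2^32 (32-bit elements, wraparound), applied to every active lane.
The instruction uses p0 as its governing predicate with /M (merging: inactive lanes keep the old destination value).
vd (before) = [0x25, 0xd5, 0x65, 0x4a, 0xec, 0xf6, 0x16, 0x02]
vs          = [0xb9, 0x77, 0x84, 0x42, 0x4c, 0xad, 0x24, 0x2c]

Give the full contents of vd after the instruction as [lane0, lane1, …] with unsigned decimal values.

register lanes = 256/32 = 8
p0[j] = (27+j < 31); true for j=0..3 → 4 lanes set
  i=0: add(0x25,0xb9) → 222
  i=1: add(0xd5,0x77) → 332
  i=2: add(0x65,0x84) → 233
  i=3: add(0x4a,0x42) → 140
  i=4: tail/keep → 236
  i=5: tail/keep → 246
  i=6: tail/keep → 22
  i=7: tail/keep → 2

vd = [222, 332, 233, 140, 236, 246, 22, 2]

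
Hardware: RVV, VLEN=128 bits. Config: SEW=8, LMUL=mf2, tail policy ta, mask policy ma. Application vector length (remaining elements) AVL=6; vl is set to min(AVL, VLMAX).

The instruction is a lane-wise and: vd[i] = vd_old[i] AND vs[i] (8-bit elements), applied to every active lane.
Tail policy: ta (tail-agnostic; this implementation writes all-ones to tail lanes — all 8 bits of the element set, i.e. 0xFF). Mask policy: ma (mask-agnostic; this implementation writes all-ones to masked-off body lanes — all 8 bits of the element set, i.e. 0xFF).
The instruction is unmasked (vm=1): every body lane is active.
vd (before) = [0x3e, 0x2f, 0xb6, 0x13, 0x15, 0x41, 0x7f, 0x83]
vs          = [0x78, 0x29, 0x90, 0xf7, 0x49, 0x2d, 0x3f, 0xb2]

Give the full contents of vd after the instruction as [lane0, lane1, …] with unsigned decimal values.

VLMAX = VLEN×LMUL/SEW = 128×1/2/8 = 8
vl ← min(6, 8) = 6
  i=0: and(0x3e,0x78) → 56
  i=1: and(0x2f,0x29) → 41
  i=2: and(0xb6,0x90) → 144
  i=3: and(0x13,0xf7) → 19
  i=4: and(0x15,0x49) → 1
  i=5: and(0x41,0x2d) → 1
  i=6: tail/ones → 255
  i=7: tail/ones → 255

vd = [56, 41, 144, 19, 1, 1, 255, 255]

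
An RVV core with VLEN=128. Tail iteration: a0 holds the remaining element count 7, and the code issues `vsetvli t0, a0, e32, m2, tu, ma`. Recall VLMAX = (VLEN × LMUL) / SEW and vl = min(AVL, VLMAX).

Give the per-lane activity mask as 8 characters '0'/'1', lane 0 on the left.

VLMAX = VLEN×LMUL/SEW = 128×2/32 = 8
vl = min(AVL, VLMAX) = min(7, 8) = 7
bits (lane 0 leftmost): 11111110

predicate = 11111110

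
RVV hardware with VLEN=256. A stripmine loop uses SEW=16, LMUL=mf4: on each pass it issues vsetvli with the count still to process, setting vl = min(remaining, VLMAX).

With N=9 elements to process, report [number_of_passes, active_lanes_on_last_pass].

[iterations, last_vl] = [3, 1]

VLMAX = VLEN×LMUL/SEW = 256×1/4/16 = 4
N=9: ⌈9/4⌉ = 3 iters; last vl = 9 − 2×4 = 1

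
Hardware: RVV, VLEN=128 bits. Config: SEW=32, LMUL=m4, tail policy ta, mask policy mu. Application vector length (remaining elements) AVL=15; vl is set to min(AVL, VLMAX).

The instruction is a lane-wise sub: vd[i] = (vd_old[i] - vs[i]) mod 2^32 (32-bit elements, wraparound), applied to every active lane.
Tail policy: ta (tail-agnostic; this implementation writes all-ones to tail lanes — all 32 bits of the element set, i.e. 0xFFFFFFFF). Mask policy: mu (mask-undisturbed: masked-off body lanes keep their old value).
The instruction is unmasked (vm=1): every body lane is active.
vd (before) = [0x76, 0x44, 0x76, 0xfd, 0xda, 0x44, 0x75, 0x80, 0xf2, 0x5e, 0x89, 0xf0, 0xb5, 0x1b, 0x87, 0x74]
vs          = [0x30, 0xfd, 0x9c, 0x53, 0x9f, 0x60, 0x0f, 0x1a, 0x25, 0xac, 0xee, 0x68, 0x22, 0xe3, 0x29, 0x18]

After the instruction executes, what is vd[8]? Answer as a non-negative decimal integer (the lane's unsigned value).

lanes per group: 128·4/32 = 16
vl ← min(15, 16) = 15
lane  0: sub(0x76,0x30) ⇒ 0x46
lane  1: sub(0x44,0xfd) ⇒ 0xffffff47
lane  2: sub(0x76,0x9c) ⇒ 0xffffffda
lane  3: sub(0xfd,0x53) ⇒ 0xaa
lane  4: sub(0xda,0x9f) ⇒ 0x3b
lane  5: sub(0x44,0x60) ⇒ 0xffffffe4
lane  6: sub(0x75,0x0f) ⇒ 0x66
lane  7: sub(0x80,0x1a) ⇒ 0x66
lane  8: sub(0xf2,0x25) ⇒ 0xcd
lane  9: sub(0x5e,0xac) ⇒ 0xffffffb2
lane 10: sub(0x89,0xee) ⇒ 0xffffff9b
lane 11: sub(0xf0,0x68) ⇒ 0x88
lane 12: sub(0xb5,0x22) ⇒ 0x93
lane 13: sub(0x1b,0xe3) ⇒ 0xffffff38
lane 14: sub(0x87,0x29) ⇒ 0x5e
lane 15: tail/ones ⇒ 0xffffffff

vd[8] = 205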